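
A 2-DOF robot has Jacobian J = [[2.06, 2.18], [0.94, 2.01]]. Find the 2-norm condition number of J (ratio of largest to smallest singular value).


JJ^T eigenvalues: trace(JJ^T) = 13.9197, det(JJ^T) = det(J)^2 = 4.37395396
s_max^2 = (13.9197 + sqrt(176.26223225))/2 = 13.59803937
s_min^2 = (13.9197 - sqrt(176.26223225))/2 = 0.32166063
kappa = s_max/s_min = sqrt(13.59803937/0.32166063) = 6.5019

6.5019


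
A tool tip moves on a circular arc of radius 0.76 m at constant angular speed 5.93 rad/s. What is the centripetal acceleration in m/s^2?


a_c = omega^2 * r = 5.93^2 * 0.76 = 26.7253

26.7253 m/s^2


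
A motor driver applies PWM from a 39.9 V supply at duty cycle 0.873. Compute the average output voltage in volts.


V_avg = V_supply * D = 39.9*0.873 = 34.8327

34.8327 V


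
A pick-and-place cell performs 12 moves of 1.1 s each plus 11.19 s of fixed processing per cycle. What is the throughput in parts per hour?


T_cycle = 12*1.1 + 11.19 = 24.3900 s
rate = 3600/T = 147.6015

147.6015 parts/hour


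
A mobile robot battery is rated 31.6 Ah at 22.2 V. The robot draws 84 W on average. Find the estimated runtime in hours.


E = 31.6*22.2 = 701.5200 Wh
t = E/P = 701.5200/84 = 8.3514

8.3514 hours


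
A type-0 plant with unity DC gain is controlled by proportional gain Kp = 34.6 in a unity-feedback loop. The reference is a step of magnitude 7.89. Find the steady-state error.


e_ss = R/(1 + Kp) = 7.89/(1 + 34.6) = 7.89/35.6000 = 0.2216

0.2216


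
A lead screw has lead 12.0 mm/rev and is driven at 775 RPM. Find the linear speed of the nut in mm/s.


v = lead * (RPM/60) = 12.0*775/60 = 155.0000

155.0000 mm/s


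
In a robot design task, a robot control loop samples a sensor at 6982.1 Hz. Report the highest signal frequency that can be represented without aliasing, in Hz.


f_max = f_s/2 = 6982.1/2 = 3491.0500

3491.0500 Hz


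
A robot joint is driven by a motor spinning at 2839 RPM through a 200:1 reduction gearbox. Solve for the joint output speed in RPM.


omega_joint = omega_motor / N = 2839 / 200 = 14.1950

14.1950 RPM


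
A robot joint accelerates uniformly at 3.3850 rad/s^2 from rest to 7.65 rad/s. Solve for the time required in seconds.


t = delta_omega / alpha = 7.65 / 3.3850 = 2.2600

2.2600 s


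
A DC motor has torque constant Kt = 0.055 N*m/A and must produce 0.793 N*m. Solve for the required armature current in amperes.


I = tau / Kt = 0.793/0.055 = 14.4182

14.4182 A


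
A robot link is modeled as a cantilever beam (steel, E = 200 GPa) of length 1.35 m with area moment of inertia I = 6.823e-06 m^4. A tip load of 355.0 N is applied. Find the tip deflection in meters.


delta = F*L^3/(3*E*I) = 355.0*1.35^3/(3*2.000e+11*6.823e-06)
      = 873.433125/4093800 = 2.1336e-04

2.1336e-04 m


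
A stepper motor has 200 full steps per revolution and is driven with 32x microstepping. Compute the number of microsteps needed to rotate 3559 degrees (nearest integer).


step_size = 360/(200*32) = 360/6400 = 0.056250 deg
n = 3559/(360/6400) = 3559*6400/360 = 63271.1111 -> 63271

63271 steps


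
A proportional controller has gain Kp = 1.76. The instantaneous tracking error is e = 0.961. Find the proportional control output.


u_P = Kp * e = 1.76 * 0.961 = 1.6914

1.6914


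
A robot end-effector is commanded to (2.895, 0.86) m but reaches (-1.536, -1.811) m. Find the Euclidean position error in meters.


dx = -1.536 - (2.895) = -4.4310, dy = -1.811 - (0.86) = -2.6710
err = sqrt(19.633761 + 7.134241) = 5.1738

5.1738 m


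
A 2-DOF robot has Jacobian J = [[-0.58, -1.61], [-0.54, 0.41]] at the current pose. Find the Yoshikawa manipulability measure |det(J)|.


det(J) = -0.58*0.41 - (-1.61)*(-0.54) = -1.1072
|det(J)| = 1.1072

1.1072


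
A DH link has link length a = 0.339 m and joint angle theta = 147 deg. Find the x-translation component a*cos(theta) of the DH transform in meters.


a*cos(theta) = 0.339*cos(147 deg) = -0.2843

-0.2843 m


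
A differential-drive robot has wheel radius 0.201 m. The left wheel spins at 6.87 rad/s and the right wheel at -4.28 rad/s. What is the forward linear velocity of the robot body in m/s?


v = r*(wR + wL)/2 = 0.201*(-4.28 + 6.87)/2 = 0.2603

0.2603 m/s


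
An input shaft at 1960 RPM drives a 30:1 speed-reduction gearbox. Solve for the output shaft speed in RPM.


omega_out = omega_in / N = 1960 / 30 = 65.3333

65.3333 RPM


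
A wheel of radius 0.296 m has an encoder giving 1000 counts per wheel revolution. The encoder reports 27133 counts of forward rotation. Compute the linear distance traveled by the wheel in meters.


revs = 27133/1000 = 27.133000
d = revs * 2*pi*r = 27.133000 * 2*pi*0.296 = 50.4626

50.4626 m


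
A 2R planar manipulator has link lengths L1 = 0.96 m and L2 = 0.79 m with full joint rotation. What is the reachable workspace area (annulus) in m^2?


r_max = L1 + L2 = 1.7500, r_min = |L1 - L2| = 0.1700
A = pi*(r_max^2 - r_min^2) = pi*(3.0625 - 0.0289) = 9.5303

9.5303 m^2


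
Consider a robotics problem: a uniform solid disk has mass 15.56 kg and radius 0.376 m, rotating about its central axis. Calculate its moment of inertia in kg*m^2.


I = (1/2)*m*R^2 = 0.5*15.56*0.376^2 = 1.0999

1.0999 kg*m^2


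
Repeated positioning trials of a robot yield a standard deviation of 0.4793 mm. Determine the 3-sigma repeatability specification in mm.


repeatability = 3*sigma = 3*0.4793 = 1.4379

1.4379 mm


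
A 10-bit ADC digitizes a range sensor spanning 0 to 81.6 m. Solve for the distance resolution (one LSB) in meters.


res = range / 2^n = 81.6/2^10 = 81.6/1024 = 0.0797

0.0797 m


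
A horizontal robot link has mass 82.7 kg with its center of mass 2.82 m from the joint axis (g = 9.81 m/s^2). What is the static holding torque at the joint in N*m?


tau = m*g*L = 82.7 * 9.81 * 2.82 = 2287.8293

2287.8293 N*m


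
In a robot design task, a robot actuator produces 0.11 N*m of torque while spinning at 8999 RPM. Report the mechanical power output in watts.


omega = 8999 * 2*pi/60 = 942.373076 rad/s
P = tau * omega = 0.11 * 942.373076 = 103.6610

103.6610 W


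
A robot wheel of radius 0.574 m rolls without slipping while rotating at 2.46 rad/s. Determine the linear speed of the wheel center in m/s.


v = omega * r = 2.46 * 0.574 = 1.4120

1.4120 m/s


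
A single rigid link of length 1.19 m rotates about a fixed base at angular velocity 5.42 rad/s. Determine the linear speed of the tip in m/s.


v = L*omega = 1.19 * 5.42 = 6.4498

6.4498 m/s


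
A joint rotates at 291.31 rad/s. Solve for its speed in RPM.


RPM = 291.31 * 60/(2*pi) = 2781.8056

2781.8056 RPM


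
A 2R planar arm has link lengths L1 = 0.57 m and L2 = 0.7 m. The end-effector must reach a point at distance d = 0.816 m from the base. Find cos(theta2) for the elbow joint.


cos(th2) = (d^2 - L1^2 - L2^2)/(2*L1*L2) = (0.816^2 - 0.57^2 - 0.7^2)/(2*0.57*0.7) = -0.1868

-0.1868


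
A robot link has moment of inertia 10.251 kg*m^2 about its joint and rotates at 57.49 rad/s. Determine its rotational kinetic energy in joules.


KE = (1/2)*I*omega^2 = 0.5*10.251*57.49^2 = 16940.2906

16940.2906 J


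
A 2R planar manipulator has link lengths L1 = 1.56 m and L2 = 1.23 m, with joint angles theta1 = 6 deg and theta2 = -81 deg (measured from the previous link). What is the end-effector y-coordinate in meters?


y = L1*sin(th1) + L2*sin(th1+th2) = 1.56*sin(6 deg) + 1.23*sin(-75 deg) = -1.0250

-1.0250 m


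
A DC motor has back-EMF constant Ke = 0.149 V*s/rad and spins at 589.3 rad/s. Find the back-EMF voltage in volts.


V_emf = Ke * omega = 0.149*589.3 = 87.8057

87.8057 V


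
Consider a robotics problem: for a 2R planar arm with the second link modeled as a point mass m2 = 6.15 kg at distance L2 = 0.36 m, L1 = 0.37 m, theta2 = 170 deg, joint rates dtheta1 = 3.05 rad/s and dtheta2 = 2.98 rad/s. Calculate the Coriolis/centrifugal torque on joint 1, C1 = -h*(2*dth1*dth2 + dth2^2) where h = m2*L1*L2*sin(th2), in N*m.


h = m2*L1*L2*sin(th2) = 6.15*0.37*0.36*sin(170 deg) = 0.142249
C1 = -h*(2*3.05*2.98 + 2.98^2) = -0.142249*27.0584 = -3.8490

-3.8490 N*m


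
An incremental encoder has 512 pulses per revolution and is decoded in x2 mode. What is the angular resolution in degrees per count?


resolution = 360 / (PPR * 2) = 360 / 1024 = 0.3516

0.3516 degrees


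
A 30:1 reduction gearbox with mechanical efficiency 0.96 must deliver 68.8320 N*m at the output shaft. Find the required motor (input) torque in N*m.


tau_in = tau_out / (N * eta) = 68.8320 / (30 * 0.96) = 2.3900

2.3900 N*m


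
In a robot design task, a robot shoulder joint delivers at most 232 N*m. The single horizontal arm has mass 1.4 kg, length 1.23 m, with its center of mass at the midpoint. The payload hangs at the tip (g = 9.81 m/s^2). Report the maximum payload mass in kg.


tau_arm = m_arm*g*(L/2) = 1.4*9.81*1.23/2 = 8.4464 N*m
tau_payload = tau_max - tau_arm = 232 - 8.4464 = 223.5536
m_payload = tau_payload / (g*L) = 223.5536 / (9.81*1.23) = 18.5271

18.5271 kg


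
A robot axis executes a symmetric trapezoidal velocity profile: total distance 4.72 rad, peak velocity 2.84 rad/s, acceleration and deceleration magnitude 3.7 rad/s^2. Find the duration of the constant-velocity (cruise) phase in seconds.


t_acc = v/a = 0.767568 s, d_acc = v^2/(2a) = 1.089946 rad each
d_cruise = 4.72 - 2*1.089946 = 2.540108 rad
t_cruise = d_cruise/v = 2.540108/2.84 = 0.8944

0.8944 s


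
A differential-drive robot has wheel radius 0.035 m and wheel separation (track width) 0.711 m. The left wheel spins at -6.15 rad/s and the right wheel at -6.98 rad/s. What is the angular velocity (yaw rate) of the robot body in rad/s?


omega = r*(wR - wL)/L = 0.035*(-6.98 - (-6.15))/0.711 = -0.0409

-0.0409 rad/s


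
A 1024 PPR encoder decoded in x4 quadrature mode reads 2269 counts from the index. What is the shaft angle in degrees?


angle = counts * 360 / (PPR*4) = 2269 * 360 / 4096 = 199.4238

199.4238 degrees


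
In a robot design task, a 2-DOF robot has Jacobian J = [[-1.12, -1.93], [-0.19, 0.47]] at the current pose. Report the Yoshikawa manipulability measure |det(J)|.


det(J) = -1.12*0.47 - (-1.93)*(-0.19) = -0.8931
|det(J)| = 0.8931

0.8931


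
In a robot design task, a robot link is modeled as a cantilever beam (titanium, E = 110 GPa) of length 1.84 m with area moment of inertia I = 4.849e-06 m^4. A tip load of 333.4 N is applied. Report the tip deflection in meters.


delta = F*L^3/(3*E*I) = 333.4*1.84^3/(3*1.100e+11*4.849e-06)
      = 2076.9166336/1600170 = 0.0013

0.0013 m


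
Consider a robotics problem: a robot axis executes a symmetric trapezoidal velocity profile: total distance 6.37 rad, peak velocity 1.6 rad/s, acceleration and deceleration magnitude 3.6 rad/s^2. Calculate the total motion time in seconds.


t_acc = v/a = 1.6/3.6 = 0.444444 s
d_acc = v^2/(2a) = 0.355556 rad (each ramp)
d_cruise = 6.37 - 2*0.355556 = 5.658888 rad
t_cruise = 5.658888/1.6 = 3.536805 s
t_total = 2*0.444444 + 3.536805 = 4.4257

4.4257 s


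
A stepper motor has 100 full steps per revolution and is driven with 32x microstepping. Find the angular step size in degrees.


step = 360/(100*32) = 360/3200 = 0.1125

0.1125 degrees


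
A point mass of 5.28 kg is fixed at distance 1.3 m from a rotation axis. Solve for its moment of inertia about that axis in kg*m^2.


I = m*r^2 = 5.28*1.3^2 = 8.9232

8.9232 kg*m^2


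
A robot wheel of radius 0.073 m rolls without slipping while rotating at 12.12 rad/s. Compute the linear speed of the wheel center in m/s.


v = omega * r = 12.12 * 0.073 = 0.8848

0.8848 m/s


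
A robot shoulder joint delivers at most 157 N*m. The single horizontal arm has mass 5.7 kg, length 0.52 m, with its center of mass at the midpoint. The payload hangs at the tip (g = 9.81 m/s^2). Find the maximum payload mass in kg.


tau_arm = m_arm*g*(L/2) = 5.7*9.81*0.52/2 = 14.5384 N*m
tau_payload = tau_max - tau_arm = 157 - 14.5384 = 142.4616
m_payload = tau_payload / (g*L) = 142.4616 / (9.81*0.52) = 27.9271

27.9271 kg


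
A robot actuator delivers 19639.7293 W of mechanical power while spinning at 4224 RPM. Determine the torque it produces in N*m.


omega = 4224 * 2*pi/60 = 442.336246 rad/s
tau = P / omega = 19639.7293 / 442.336246 = 44.4000

44.4000 N*m


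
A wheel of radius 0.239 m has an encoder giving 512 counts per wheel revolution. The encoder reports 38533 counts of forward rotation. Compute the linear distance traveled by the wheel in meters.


revs = 38533/512 = 75.259766
d = revs * 2*pi*r = 75.259766 * 2*pi*0.239 = 113.0162

113.0162 m


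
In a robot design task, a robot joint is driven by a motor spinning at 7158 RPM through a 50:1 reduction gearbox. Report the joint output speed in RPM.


omega_joint = omega_motor / N = 7158 / 50 = 143.1600

143.1600 RPM


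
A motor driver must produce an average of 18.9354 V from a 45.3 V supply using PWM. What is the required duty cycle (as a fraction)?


D = V_avg/V_supply = 18.9354/45.3 = 0.4180

0.4180


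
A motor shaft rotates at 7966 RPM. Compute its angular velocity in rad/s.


omega = 7966 * 2*pi/60 = 834.1976

834.1976 rad/s


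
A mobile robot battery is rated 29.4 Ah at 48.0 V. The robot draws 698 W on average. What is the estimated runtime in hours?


E = 29.4*48.0 = 1411.2000 Wh
t = E/P = 1411.2000/698 = 2.0218

2.0218 hours


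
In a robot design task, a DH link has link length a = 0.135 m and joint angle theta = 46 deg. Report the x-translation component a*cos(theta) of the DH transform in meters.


a*cos(theta) = 0.135*cos(46 deg) = 0.0938

0.0938 m


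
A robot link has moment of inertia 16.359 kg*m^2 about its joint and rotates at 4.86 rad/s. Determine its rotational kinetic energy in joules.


KE = (1/2)*I*omega^2 = 0.5*16.359*4.86^2 = 193.1965

193.1965 J


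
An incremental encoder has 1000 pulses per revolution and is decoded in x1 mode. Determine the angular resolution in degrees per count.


resolution = 360 / (PPR * 1) = 360 / 1000 = 0.3600

0.3600 degrees


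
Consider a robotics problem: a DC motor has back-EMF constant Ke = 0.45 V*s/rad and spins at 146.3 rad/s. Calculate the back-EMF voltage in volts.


V_emf = Ke * omega = 0.45*146.3 = 65.8350

65.8350 V


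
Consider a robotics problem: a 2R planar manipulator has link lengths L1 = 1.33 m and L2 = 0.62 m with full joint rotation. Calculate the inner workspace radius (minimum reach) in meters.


r_min = |L1 - L2| = |1.33 - 0.62| = 0.7100

0.7100 m


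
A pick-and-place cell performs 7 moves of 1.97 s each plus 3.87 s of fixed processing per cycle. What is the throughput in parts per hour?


T_cycle = 7*1.97 + 3.87 = 17.6600 s
rate = 3600/T = 203.8505

203.8505 parts/hour


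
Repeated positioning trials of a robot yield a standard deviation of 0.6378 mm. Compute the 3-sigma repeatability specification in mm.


repeatability = 3*sigma = 3*0.6378 = 1.9134

1.9134 mm


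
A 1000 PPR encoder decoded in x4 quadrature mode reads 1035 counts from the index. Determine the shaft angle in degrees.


angle = counts * 360 / (PPR*4) = 1035 * 360 / 4000 = 93.1500

93.1500 degrees


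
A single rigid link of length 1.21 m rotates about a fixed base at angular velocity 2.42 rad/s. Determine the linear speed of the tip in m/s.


v = L*omega = 1.21 * 2.42 = 2.9282

2.9282 m/s


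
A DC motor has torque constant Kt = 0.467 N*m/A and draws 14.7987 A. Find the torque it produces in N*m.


tau = Kt * I = 0.467*14.7987 = 6.9110

6.9110 N*m


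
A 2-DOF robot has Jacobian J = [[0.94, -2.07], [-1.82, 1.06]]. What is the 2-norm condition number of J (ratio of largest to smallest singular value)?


JJ^T eigenvalues: trace(JJ^T) = 9.6045, det(JJ^T) = det(J)^2 = 7.67844100
s_max^2 = (9.6045 + sqrt(61.53265625))/2 = 8.72438769
s_min^2 = (9.6045 - sqrt(61.53265625))/2 = 0.88011231
kappa = s_max/s_min = sqrt(8.72438769/0.88011231) = 3.1485

3.1485


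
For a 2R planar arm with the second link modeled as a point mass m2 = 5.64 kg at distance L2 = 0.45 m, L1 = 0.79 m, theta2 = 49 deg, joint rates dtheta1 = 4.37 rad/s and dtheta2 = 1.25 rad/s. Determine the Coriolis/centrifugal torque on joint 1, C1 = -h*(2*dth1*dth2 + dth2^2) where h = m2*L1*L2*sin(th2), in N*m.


h = m2*L1*L2*sin(th2) = 5.64*0.79*0.45*sin(49 deg) = 1.513208
C1 = -h*(2*4.37*1.25 + 1.25^2) = -1.513208*12.4875 = -18.8962

-18.8962 N*m


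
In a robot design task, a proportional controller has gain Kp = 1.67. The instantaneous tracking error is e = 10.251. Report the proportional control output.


u_P = Kp * e = 1.67 * 10.251 = 17.1192

17.1192


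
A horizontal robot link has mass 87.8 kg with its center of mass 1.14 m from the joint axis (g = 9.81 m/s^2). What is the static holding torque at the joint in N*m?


tau = m*g*L = 87.8 * 9.81 * 1.14 = 981.9025

981.9025 N*m


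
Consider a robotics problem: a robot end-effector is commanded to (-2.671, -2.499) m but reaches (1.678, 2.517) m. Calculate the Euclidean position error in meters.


dx = 1.678 - (-2.671) = 4.3490, dy = 2.517 - (-2.499) = 5.0160
err = sqrt(18.913801 + 25.160256) = 6.6388

6.6388 m


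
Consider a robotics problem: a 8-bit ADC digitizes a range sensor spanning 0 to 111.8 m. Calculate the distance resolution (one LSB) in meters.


res = range / 2^n = 111.8/2^8 = 111.8/256 = 0.4367

0.4367 m


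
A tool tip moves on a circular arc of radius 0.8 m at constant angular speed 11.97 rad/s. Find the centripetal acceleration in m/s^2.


a_c = omega^2 * r = 11.97^2 * 0.8 = 114.6247

114.6247 m/s^2


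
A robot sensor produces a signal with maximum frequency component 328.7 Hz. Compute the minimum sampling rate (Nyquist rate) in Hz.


f_s,min = 2*f_max = 2*328.7 = 657.4000

657.4000 Hz


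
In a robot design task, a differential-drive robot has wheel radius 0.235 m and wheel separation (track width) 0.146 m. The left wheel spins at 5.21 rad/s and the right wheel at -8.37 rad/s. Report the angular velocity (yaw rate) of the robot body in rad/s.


omega = r*(wR - wL)/L = 0.235*(-8.37 - (5.21))/0.146 = -21.8582

-21.8582 rad/s


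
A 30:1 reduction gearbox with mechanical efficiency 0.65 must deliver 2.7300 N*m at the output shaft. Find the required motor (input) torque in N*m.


tau_in = tau_out / (N * eta) = 2.7300 / (30 * 0.65) = 0.1400

0.1400 N*m


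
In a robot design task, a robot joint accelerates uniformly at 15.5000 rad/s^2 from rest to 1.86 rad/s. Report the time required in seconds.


t = delta_omega / alpha = 1.86 / 15.5000 = 0.1200

0.1200 s


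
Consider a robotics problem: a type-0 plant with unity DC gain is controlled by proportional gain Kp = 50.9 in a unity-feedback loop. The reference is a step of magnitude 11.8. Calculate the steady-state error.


e_ss = R/(1 + Kp) = 11.8/(1 + 50.9) = 11.8/51.9000 = 0.2274

0.2274


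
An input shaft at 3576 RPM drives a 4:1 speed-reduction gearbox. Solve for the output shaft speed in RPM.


omega_out = omega_in / N = 3576 / 4 = 894.0000

894.0000 RPM


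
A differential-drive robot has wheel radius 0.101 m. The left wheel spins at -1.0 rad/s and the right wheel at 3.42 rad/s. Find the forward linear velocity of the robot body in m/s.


v = r*(wR + wL)/2 = 0.101*(3.42 + -1.0)/2 = 0.1222

0.1222 m/s


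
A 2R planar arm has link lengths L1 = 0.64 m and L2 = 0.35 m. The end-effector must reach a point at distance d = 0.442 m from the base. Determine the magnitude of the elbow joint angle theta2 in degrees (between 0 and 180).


cos(th2) = (d^2 - L1^2 - L2^2)/(2*L1*L2) = (0.442^2 - 0.64^2 - 0.35^2)/(2*0.64*0.35) = -0.75164286
th2 = acos(-0.75164286) = 138.7329 deg

138.7329 degrees


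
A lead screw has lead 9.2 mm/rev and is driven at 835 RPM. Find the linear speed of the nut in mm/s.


v = lead * (RPM/60) = 9.2*835/60 = 128.0333

128.0333 mm/s


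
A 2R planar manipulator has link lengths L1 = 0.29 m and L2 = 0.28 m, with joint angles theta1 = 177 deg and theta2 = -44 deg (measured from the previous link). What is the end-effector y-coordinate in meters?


y = L1*sin(th1) + L2*sin(th1+th2) = 0.29*sin(177 deg) + 0.28*sin(133 deg) = 0.2200

0.2200 m


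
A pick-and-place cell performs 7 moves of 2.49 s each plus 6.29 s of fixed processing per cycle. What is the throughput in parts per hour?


T_cycle = 7*2.49 + 6.29 = 23.7200 s
rate = 3600/T = 151.7707

151.7707 parts/hour


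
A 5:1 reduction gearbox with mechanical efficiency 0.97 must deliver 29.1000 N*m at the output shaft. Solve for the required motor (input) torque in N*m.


tau_in = tau_out / (N * eta) = 29.1000 / (5 * 0.97) = 6.0000

6.0000 N*m


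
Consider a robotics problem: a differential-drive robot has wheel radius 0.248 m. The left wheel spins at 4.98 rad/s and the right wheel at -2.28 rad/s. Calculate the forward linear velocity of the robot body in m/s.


v = r*(wR + wL)/2 = 0.248*(-2.28 + 4.98)/2 = 0.3348

0.3348 m/s


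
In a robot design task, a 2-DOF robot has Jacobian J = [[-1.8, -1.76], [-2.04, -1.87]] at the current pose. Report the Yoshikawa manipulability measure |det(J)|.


det(J) = -1.8*-1.87 - (-1.76)*(-2.04) = -0.2244
|det(J)| = 0.2244

0.2244


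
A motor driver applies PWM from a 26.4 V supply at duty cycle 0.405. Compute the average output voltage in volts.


V_avg = V_supply * D = 26.4*0.405 = 10.6920

10.6920 V


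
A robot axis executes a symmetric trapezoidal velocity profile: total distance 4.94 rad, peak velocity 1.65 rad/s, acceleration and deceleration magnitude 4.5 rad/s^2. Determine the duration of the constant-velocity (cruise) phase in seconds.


t_acc = v/a = 0.366667 s, d_acc = v^2/(2a) = 0.302500 rad each
d_cruise = 4.94 - 2*0.302500 = 4.335000 rad
t_cruise = d_cruise/v = 4.335000/1.65 = 2.6273

2.6273 s


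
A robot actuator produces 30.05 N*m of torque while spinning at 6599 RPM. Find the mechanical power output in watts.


omega = 6599 * 2*pi/60 = 691.045664 rad/s
P = tau * omega = 30.05 * 691.045664 = 20765.9222

20765.9222 W


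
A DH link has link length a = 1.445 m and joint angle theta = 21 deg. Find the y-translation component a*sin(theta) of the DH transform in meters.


a*sin(theta) = 1.445*sin(21 deg) = 0.5178

0.5178 m


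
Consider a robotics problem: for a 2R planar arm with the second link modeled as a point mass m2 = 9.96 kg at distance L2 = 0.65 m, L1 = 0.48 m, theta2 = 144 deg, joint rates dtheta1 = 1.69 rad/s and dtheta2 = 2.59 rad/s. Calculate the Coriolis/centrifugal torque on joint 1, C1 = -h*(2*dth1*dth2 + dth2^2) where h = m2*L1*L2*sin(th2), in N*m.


h = m2*L1*L2*sin(th2) = 9.96*0.48*0.65*sin(144 deg) = 1.826554
C1 = -h*(2*1.69*2.59 + 2.59^2) = -1.826554*15.4623 = -28.2427

-28.2427 N*m


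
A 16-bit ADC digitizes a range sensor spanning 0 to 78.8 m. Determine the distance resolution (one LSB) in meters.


res = range / 2^n = 78.8/2^16 = 78.8/65536 = 0.0012

0.0012 m


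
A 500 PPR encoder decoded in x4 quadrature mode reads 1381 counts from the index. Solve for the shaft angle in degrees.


angle = counts * 360 / (PPR*4) = 1381 * 360 / 2000 = 248.5800

248.5800 degrees


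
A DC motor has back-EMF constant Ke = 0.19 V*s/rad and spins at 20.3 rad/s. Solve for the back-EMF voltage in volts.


V_emf = Ke * omega = 0.19*20.3 = 3.8570

3.8570 V


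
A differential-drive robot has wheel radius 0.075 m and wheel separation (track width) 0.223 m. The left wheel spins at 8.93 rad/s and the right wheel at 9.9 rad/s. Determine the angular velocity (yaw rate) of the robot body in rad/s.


omega = r*(wR - wL)/L = 0.075*(9.9 - (8.93))/0.223 = 0.3262

0.3262 rad/s


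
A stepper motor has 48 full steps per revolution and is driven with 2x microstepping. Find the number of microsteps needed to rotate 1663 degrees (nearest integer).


step_size = 360/(48*2) = 360/96 = 3.750000 deg
n = 1663/(360/96) = 1663*96/360 = 443.4667 -> 443

443 steps


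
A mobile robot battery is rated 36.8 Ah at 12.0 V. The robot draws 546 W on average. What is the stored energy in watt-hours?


E = capacity * V = 36.8*12.0 = 441.6000

441.6000 Wh


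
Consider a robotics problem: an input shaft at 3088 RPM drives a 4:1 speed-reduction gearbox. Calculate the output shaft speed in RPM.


omega_out = omega_in / N = 3088 / 4 = 772.0000

772.0000 RPM


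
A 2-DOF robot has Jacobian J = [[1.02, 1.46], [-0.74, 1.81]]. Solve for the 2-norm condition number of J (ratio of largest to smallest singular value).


JJ^T eigenvalues: trace(JJ^T) = 6.9957, det(JJ^T) = det(J)^2 = 8.56498756
s_max^2 = (6.9957 + sqrt(14.67986825))/2 = 5.41356581
s_min^2 = (6.9957 - sqrt(14.67986825))/2 = 1.58213419
kappa = s_max/s_min = sqrt(5.41356581/1.58213419) = 1.8498

1.8498


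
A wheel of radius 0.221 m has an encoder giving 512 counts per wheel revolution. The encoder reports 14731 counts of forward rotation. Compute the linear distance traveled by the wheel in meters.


revs = 14731/512 = 28.771484
d = revs * 2*pi*r = 28.771484 * 2*pi*0.221 = 39.9516

39.9516 m


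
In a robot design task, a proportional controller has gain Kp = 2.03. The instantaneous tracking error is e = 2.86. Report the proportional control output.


u_P = Kp * e = 2.03 * 2.86 = 5.8058

5.8058


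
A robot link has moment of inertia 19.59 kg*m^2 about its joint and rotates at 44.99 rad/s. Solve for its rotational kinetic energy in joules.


KE = (1/2)*I*omega^2 = 0.5*19.59*44.99^2 = 19826.0605

19826.0605 J


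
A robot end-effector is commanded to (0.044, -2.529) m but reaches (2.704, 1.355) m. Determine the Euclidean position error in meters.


dx = 2.704 - (0.044) = 2.6600, dy = 1.355 - (-2.529) = 3.8840
err = sqrt(7.075600 + 15.085456) = 4.7076

4.7076 m


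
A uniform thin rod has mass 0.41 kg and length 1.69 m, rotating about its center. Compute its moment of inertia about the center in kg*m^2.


I = (1/12)*m*L^2 = (1/12)*0.41*1.69^2 = 0.0976

0.0976 kg*m^2


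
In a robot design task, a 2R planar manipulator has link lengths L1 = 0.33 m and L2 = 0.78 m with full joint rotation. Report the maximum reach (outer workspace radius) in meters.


r_max = L1 + L2 = 0.33 + 0.78 = 1.1100

1.1100 m


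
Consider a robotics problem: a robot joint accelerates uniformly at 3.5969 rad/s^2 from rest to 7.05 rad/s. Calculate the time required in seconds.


t = delta_omega / alpha = 7.05 / 3.5969 = 1.9600

1.9600 s


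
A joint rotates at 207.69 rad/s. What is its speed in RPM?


RPM = 207.69 * 60/(2*pi) = 1983.2934

1983.2934 RPM


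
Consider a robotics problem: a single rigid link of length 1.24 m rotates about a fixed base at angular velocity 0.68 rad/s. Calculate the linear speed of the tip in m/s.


v = L*omega = 1.24 * 0.68 = 0.8432

0.8432 m/s


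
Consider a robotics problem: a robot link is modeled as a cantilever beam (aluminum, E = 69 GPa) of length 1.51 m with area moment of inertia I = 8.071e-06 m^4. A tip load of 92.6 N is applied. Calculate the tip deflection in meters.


delta = F*L^3/(3*E*I) = 92.6*1.51^3/(3*6.900e+10*8.071e-06)
      = 318.8172626/1670697 = 1.9083e-04

1.9083e-04 m


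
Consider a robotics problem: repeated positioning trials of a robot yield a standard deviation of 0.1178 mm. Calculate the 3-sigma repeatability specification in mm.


repeatability = 3*sigma = 3*0.1178 = 0.3534

0.3534 mm


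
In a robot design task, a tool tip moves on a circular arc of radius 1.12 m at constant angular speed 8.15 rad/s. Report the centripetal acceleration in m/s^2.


a_c = omega^2 * r = 8.15^2 * 1.12 = 74.3932

74.3932 m/s^2


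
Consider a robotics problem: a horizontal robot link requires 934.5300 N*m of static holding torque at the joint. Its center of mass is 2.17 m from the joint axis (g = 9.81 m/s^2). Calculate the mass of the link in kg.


m = tau / (g*L) = 934.5300 / (9.81 * 2.17) = 43.9000

43.9000 kg


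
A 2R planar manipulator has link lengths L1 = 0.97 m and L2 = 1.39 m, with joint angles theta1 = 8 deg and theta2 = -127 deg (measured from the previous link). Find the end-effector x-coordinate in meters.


x = L1*cos(th1) + L2*cos(th1+th2) = 0.97*cos(8 deg) + 1.39*cos(-119 deg) = 0.2867

0.2867 m


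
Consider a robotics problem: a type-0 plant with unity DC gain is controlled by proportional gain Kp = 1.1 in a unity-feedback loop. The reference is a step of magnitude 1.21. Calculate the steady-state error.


e_ss = R/(1 + Kp) = 1.21/(1 + 1.1) = 1.21/2.1000 = 0.5762

0.5762


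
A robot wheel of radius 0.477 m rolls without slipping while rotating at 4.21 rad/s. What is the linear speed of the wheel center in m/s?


v = omega * r = 4.21 * 0.477 = 2.0082

2.0082 m/s


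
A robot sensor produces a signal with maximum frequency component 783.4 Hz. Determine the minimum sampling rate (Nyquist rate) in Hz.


f_s,min = 2*f_max = 2*783.4 = 1566.8000

1566.8000 Hz


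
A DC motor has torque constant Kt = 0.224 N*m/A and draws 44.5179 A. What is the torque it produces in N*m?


tau = Kt * I = 0.224*44.5179 = 9.9720

9.9720 N*m


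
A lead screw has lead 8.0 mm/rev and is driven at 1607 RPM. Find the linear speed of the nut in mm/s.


v = lead * (RPM/60) = 8.0*1607/60 = 214.2667

214.2667 mm/s


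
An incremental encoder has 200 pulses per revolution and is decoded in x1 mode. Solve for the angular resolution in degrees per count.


resolution = 360 / (PPR * 1) = 360 / 200 = 1.8000

1.8000 degrees


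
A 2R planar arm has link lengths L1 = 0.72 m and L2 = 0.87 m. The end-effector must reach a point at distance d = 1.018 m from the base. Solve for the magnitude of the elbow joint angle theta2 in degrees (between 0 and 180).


cos(th2) = (d^2 - L1^2 - L2^2)/(2*L1*L2) = (1.018^2 - 0.72^2 - 0.87^2)/(2*0.72*0.87) = -0.19075351
th2 = acos(-0.19075351) = 100.9968 deg

100.9968 degrees


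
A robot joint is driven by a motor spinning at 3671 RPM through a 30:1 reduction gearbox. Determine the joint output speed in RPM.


omega_joint = omega_motor / N = 3671 / 30 = 122.3667

122.3667 RPM


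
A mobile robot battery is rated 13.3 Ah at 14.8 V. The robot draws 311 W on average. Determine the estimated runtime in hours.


E = 13.3*14.8 = 196.8400 Wh
t = E/P = 196.8400/311 = 0.6329

0.6329 hours


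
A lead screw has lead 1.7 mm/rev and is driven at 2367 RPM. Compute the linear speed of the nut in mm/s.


v = lead * (RPM/60) = 1.7*2367/60 = 67.0650

67.0650 mm/s


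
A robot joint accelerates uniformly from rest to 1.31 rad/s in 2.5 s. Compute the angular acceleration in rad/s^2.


alpha = delta_omega / t = 1.31 / 2.5 = 0.5240

0.5240 rad/s^2


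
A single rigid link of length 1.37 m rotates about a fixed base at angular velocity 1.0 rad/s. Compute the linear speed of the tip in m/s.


v = L*omega = 1.37 * 1.0 = 1.3700

1.3700 m/s


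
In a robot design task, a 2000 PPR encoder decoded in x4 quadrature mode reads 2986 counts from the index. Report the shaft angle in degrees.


angle = counts * 360 / (PPR*4) = 2986 * 360 / 8000 = 134.3700

134.3700 degrees


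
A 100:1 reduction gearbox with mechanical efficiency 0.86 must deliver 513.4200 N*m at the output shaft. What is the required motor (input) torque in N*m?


tau_in = tau_out / (N * eta) = 513.4200 / (100 * 0.86) = 5.9700

5.9700 N*m


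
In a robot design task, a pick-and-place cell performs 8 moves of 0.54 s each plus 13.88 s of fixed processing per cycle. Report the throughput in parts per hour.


T_cycle = 8*0.54 + 13.88 = 18.2000 s
rate = 3600/T = 197.8022

197.8022 parts/hour


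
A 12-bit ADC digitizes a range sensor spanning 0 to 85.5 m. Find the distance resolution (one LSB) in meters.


res = range / 2^n = 85.5/2^12 = 85.5/4096 = 0.0209

0.0209 m


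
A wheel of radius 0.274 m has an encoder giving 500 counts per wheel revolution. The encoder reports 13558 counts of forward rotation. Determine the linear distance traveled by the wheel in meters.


revs = 13558/500 = 27.116000
d = revs * 2*pi*r = 27.116000 * 2*pi*0.274 = 46.6827

46.6827 m


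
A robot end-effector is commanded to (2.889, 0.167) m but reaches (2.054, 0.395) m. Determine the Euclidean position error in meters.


dx = 2.054 - (2.889) = -0.8350, dy = 0.395 - (0.167) = 0.2280
err = sqrt(0.697225 + 0.051984) = 0.8656

0.8656 m


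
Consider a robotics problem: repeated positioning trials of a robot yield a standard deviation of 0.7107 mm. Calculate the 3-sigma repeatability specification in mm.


repeatability = 3*sigma = 3*0.7107 = 2.1321

2.1321 mm


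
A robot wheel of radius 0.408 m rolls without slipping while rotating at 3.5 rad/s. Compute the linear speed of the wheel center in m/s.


v = omega * r = 3.5 * 0.408 = 1.4280

1.4280 m/s


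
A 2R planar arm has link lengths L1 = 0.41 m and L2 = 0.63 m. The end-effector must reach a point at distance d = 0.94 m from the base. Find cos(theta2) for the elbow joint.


cos(th2) = (d^2 - L1^2 - L2^2)/(2*L1*L2) = (0.94^2 - 0.41^2 - 0.63^2)/(2*0.41*0.63) = 0.6167

0.6167


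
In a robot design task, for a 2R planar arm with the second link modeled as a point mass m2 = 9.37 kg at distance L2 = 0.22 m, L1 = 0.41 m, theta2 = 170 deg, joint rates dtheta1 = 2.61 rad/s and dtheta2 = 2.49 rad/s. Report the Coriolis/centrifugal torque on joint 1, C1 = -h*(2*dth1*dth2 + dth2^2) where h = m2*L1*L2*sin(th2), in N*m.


h = m2*L1*L2*sin(th2) = 9.37*0.41*0.22*sin(170 deg) = 0.146763
C1 = -h*(2*2.61*2.49 + 2.49^2) = -0.146763*19.1979 = -2.8175

-2.8175 N*m


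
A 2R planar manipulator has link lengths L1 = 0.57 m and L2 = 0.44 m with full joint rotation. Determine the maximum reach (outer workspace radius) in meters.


r_max = L1 + L2 = 0.57 + 0.44 = 1.0100

1.0100 m


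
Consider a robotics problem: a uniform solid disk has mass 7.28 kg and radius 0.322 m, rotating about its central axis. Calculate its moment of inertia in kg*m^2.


I = (1/2)*m*R^2 = 0.5*7.28*0.322^2 = 0.3774

0.3774 kg*m^2


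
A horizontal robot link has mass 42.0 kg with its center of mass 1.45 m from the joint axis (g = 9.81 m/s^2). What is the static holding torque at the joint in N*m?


tau = m*g*L = 42.0 * 9.81 * 1.45 = 597.4290

597.4290 N*m


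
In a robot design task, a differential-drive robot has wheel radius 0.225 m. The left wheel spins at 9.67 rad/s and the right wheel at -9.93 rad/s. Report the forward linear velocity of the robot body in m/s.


v = r*(wR + wL)/2 = 0.225*(-9.93 + 9.67)/2 = -0.0292

-0.0292 m/s


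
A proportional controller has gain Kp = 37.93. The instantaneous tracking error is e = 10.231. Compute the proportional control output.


u_P = Kp * e = 37.93 * 10.231 = 388.0618

388.0618


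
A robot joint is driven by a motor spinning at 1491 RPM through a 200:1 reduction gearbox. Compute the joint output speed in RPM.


omega_joint = omega_motor / N = 1491 / 200 = 7.4550

7.4550 RPM


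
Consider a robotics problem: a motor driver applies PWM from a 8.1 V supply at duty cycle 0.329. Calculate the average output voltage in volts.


V_avg = V_supply * D = 8.1*0.329 = 2.6649

2.6649 V


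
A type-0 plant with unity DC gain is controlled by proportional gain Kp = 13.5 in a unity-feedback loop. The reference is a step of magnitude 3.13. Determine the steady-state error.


e_ss = R/(1 + Kp) = 3.13/(1 + 13.5) = 3.13/14.5000 = 0.2159

0.2159


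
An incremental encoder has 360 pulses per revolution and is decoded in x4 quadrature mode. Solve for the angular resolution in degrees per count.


resolution = 360 / (PPR * 4) = 360 / 1440 = 0.2500

0.2500 degrees


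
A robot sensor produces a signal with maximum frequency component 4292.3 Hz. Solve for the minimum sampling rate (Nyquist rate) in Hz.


f_s,min = 2*f_max = 2*4292.3 = 8584.6000

8584.6000 Hz


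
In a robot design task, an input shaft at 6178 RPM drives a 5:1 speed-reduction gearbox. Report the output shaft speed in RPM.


omega_out = omega_in / N = 6178 / 5 = 1235.6000

1235.6000 RPM


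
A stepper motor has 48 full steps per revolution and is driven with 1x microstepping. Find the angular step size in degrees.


step = 360/(48*1) = 360/48 = 7.5000

7.5000 degrees


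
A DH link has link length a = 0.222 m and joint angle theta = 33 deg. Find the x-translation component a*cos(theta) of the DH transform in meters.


a*cos(theta) = 0.222*cos(33 deg) = 0.1862

0.1862 m


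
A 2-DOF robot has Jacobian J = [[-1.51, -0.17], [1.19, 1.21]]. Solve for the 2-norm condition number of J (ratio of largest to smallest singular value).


JJ^T eigenvalues: trace(JJ^T) = 5.1892, det(JJ^T) = det(J)^2 = 2.63997504
s_max^2 = (5.1892 + sqrt(16.36789648))/2 = 4.61746285
s_min^2 = (5.1892 - sqrt(16.36789648))/2 = 0.57173715
kappa = s_max/s_min = sqrt(4.61746285/0.57173715) = 2.8419

2.8419


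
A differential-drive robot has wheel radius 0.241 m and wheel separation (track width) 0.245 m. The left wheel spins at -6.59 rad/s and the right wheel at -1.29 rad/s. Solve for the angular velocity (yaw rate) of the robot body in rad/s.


omega = r*(wR - wL)/L = 0.241*(-1.29 - (-6.59))/0.245 = 5.2135

5.2135 rad/s


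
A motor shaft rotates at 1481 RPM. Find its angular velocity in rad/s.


omega = 1481 * 2*pi/60 = 155.0900

155.0900 rad/s


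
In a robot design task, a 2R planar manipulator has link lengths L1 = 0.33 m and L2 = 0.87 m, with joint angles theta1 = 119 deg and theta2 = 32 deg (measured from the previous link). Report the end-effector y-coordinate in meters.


y = L1*sin(th1) + L2*sin(th1+th2) = 0.33*sin(119 deg) + 0.87*sin(151 deg) = 0.7104

0.7104 m


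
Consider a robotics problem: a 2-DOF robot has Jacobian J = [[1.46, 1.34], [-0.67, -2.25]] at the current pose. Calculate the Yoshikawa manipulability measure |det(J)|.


det(J) = 1.46*-2.25 - (1.34)*(-0.67) = -2.3872
|det(J)| = 2.3872

2.3872


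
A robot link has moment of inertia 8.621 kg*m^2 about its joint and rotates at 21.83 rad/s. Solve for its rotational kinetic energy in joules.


KE = (1/2)*I*omega^2 = 0.5*8.621*21.83^2 = 2054.1640

2054.1640 J


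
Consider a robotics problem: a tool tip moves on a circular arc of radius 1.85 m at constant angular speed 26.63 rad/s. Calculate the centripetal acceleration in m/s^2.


a_c = omega^2 * r = 26.63^2 * 1.85 = 1311.9403

1311.9403 m/s^2


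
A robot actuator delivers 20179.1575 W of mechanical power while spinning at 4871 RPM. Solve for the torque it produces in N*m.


omega = 4871 * 2*pi/60 = 510.089927 rad/s
tau = P / omega = 20179.1575 / 510.089927 = 39.5600

39.5600 N*m


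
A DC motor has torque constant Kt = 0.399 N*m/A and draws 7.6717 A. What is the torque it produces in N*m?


tau = Kt * I = 0.399*7.6717 = 3.0610

3.0610 N*m


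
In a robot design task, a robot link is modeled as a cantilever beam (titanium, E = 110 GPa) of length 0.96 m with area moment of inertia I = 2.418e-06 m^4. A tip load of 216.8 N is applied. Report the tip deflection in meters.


delta = F*L^3/(3*E*I) = 216.8*0.96^3/(3*1.100e+11*2.418e-06)
      = 191.8107648/797940 = 2.4038e-04

2.4038e-04 m


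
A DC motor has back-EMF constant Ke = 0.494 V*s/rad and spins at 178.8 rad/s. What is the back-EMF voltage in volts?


V_emf = Ke * omega = 0.494*178.8 = 88.3272

88.3272 V


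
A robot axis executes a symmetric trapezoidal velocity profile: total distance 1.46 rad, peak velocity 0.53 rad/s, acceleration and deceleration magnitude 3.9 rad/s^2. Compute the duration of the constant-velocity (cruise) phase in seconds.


t_acc = v/a = 0.135897 s, d_acc = v^2/(2a) = 0.036013 rad each
d_cruise = 1.46 - 2*0.036013 = 1.387974 rad
t_cruise = d_cruise/v = 1.387974/0.53 = 2.6188

2.6188 s
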